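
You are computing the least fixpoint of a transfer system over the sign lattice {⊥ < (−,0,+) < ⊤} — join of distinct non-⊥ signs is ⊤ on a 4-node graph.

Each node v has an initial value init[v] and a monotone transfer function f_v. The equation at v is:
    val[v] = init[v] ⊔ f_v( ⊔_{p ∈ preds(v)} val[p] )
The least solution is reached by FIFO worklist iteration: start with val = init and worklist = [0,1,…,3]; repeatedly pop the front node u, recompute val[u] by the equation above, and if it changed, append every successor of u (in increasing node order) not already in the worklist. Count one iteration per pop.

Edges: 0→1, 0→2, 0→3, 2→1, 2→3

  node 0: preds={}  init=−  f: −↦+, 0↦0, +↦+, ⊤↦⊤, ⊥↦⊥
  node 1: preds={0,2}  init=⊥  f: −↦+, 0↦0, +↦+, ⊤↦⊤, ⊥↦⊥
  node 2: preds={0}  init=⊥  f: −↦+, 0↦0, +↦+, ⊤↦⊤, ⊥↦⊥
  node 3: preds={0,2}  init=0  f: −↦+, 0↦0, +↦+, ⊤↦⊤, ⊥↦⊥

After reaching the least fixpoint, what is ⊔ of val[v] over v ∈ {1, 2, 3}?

⊤

Iteration log — 5 steps:
  step 1. node 0  ⊔preds=⊥  new=−  stable
  step 2. node 1  ⊔preds=−  new=+  old=⊥  +wl: 
  step 3. node 2  ⊔preds=−  new=+  old=⊥  +wl: 1
  step 4. node 3  ⊔preds=⊤  new=⊤  old=0  +wl: 
  step 5. node 1  ⊔preds=⊤  new=⊤  old=+  +wl: 

Least fixpoint reached:
  node 0: −
  node 1: ⊤
  node 2: +
  node 3: ⊤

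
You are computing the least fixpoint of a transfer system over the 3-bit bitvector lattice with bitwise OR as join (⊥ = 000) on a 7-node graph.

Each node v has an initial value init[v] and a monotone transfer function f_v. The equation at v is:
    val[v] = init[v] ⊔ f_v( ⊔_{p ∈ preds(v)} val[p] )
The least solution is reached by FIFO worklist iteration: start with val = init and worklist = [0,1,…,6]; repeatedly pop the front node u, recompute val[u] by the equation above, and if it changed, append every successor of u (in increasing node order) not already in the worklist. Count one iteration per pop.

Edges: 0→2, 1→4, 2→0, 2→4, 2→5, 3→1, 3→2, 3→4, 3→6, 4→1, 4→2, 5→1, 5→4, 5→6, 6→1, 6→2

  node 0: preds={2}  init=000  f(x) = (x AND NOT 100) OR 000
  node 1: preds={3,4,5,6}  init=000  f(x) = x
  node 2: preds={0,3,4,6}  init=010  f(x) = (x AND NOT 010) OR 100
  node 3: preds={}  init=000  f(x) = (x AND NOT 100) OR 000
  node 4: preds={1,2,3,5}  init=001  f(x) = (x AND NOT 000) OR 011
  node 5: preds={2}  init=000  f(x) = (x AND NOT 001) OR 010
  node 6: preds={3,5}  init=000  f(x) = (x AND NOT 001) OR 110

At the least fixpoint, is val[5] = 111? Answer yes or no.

Worklist (11 pops):
  #1 pop 0: in=010 → 010 (was 000); enqueue []
  #2 pop 1: in=001 → 001 (was 000); enqueue []
  #3 pop 2: in=011 → 111 (was 010); enqueue [0]
  #4 pop 3: in=000 → 000 (no change)
  #5 pop 4: in=111 → 111 (was 001); enqueue [1,2]
  #6 pop 5: in=111 → 110 (was 000); enqueue [4]
  #7 pop 6: in=110 → 110 (was 000); enqueue []
  #8 pop 0: in=111 → 011 (was 010); enqueue []
  #9 pop 1: in=111 → 111 (was 001); enqueue []
  #10 pop 2: in=111 → 111 (no change)
  #11 pop 4: in=111 → 111 (no change)

Fixpoint:
  val[0] = 011
  val[1] = 111
  val[2] = 111
  val[3] = 000
  val[4] = 111
  val[5] = 110
  val[6] = 110

no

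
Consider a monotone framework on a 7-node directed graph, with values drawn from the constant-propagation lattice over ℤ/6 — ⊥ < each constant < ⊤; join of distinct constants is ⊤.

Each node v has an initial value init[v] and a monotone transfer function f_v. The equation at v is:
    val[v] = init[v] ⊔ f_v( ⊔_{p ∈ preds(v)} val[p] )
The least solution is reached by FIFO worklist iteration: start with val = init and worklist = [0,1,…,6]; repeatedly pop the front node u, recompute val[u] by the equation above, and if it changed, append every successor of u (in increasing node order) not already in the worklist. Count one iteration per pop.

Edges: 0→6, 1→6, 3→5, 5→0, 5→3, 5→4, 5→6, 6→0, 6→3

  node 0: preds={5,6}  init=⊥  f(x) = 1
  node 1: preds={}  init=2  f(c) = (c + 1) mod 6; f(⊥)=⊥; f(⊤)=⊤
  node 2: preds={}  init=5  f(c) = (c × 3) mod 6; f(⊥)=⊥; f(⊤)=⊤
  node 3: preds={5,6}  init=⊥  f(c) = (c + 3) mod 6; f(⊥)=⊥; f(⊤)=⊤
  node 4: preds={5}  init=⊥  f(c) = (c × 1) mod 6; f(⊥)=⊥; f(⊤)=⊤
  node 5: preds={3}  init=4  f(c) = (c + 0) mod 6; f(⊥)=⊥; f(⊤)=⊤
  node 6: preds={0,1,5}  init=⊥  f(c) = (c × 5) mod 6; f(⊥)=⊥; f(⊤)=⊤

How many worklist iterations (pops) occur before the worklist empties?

11

Worklist (11 pops):
  #1 pop 0: in=4 → 1 (was ⊥); enqueue []
  #2 pop 1: in=⊥ → 2 (no change)
  #3 pop 2: in=⊥ → 5 (no change)
  #4 pop 3: in=4 → 1 (was ⊥); enqueue []
  #5 pop 4: in=4 → 4 (was ⊥); enqueue []
  #6 pop 5: in=1 → ⊤ (was 4); enqueue [0,3,4]
  #7 pop 6: in=⊤ → ⊤ (was ⊥); enqueue []
  #8 pop 0: in=⊤ → 1 (no change)
  #9 pop 3: in=⊤ → ⊤ (was 1); enqueue [5]
  #10 pop 4: in=⊤ → ⊤ (was 4); enqueue []
  #11 pop 5: in=⊤ → ⊤ (no change)

Fixpoint:
  val[0] = 1
  val[1] = 2
  val[2] = 5
  val[3] = ⊤
  val[4] = ⊤
  val[5] = ⊤
  val[6] = ⊤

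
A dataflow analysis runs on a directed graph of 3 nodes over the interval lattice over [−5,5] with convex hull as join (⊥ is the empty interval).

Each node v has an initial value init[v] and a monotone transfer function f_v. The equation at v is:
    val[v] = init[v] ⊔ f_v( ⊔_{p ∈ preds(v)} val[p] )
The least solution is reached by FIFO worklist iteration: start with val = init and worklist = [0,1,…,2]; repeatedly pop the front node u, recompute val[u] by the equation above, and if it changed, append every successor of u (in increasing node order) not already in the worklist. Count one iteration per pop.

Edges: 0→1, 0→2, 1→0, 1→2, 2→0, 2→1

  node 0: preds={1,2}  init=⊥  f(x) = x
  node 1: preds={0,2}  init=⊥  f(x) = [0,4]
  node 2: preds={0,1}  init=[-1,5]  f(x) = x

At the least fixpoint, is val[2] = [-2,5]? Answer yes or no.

no

Worklist (4 pops):
  #1 pop 0: in=[-1,5] → [-1,5] (was ⊥); enqueue []
  #2 pop 1: in=[-1,5] → [0,4] (was ⊥); enqueue [0]
  #3 pop 2: in=[-1,5] → [-1,5] (no change)
  #4 pop 0: in=[-1,5] → [-1,5] (no change)

Fixpoint:
  val[0] = [-1,5]
  val[1] = [0,4]
  val[2] = [-1,5]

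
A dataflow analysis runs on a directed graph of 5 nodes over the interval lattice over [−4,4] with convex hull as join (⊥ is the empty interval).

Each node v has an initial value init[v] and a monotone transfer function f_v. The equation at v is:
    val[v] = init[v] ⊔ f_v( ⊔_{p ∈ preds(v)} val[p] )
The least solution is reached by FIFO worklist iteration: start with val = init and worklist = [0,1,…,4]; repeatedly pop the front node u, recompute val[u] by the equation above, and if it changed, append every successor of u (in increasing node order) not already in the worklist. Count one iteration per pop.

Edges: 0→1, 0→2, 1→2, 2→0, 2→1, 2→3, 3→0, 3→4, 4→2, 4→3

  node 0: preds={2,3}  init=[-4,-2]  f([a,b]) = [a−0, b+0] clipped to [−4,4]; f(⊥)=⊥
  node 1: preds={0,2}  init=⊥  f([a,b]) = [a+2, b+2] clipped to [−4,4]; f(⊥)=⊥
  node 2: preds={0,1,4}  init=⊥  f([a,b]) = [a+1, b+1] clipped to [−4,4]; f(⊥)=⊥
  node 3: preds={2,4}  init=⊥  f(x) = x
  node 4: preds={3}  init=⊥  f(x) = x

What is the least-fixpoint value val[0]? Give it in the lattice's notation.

[-4,4]

Worklist (14 pops):
  #1 pop 0: in=⊥ → [-4,-2] (no change)
  #2 pop 1: in=[-4,-2] → [-2,0] (was ⊥); enqueue []
  #3 pop 2: in=[-4,0] → [-3,1] (was ⊥); enqueue [0,1]
  #4 pop 3: in=[-3,1] → [-3,1] (was ⊥); enqueue []
  #5 pop 4: in=[-3,1] → [-3,1] (was ⊥); enqueue [2,3]
  #6 pop 0: in=[-3,1] → [-4,1] (was [-4,-2]); enqueue []
  #7 pop 1: in=[-4,1] → [-2,3] (was [-2,0]); enqueue []
  #8 pop 2: in=[-4,3] → [-3,4] (was [-3,1]); enqueue [0,1]
  #9 pop 3: in=[-3,4] → [-3,4] (was [-3,1]); enqueue [4]
  #10 pop 0: in=[-3,4] → [-4,4] (was [-4,1]); enqueue [2]
  #11 pop 1: in=[-4,4] → [-2,4] (was [-2,3]); enqueue []
  #12 pop 4: in=[-3,4] → [-3,4] (was [-3,1]); enqueue [3]
  #13 pop 2: in=[-4,4] → [-3,4] (no change)
  #14 pop 3: in=[-3,4] → [-3,4] (no change)

Fixpoint:
  val[0] = [-4,4]
  val[1] = [-2,4]
  val[2] = [-3,4]
  val[3] = [-3,4]
  val[4] = [-3,4]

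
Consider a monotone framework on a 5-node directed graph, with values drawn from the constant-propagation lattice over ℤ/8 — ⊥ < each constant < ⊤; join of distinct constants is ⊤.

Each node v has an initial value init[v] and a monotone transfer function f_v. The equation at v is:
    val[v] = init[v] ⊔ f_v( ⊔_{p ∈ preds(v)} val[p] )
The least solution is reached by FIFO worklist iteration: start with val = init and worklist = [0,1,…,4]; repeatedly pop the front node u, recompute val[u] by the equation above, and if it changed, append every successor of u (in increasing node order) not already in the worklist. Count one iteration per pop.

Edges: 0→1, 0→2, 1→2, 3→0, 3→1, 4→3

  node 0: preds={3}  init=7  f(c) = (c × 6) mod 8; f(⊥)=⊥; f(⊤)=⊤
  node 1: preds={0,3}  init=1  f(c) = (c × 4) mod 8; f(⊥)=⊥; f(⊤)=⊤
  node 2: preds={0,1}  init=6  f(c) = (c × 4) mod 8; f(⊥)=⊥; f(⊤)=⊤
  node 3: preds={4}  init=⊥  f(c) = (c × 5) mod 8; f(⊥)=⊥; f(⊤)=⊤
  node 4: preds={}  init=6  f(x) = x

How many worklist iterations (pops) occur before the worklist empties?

8

Iteration log — 8 steps:
  step 1. node 0  ⊔preds=⊥  new=7  stable
  step 2. node 1  ⊔preds=7  new=⊤  old=1  +wl: 
  step 3. node 2  ⊔preds=⊤  new=⊤  old=6  +wl: 
  step 4. node 3  ⊔preds=6  new=6  old=⊥  +wl: 0,1
  step 5. node 4  ⊔preds=⊥  new=6  stable
  step 6. node 0  ⊔preds=6  new=⊤  old=7  +wl: 2
  step 7. node 1  ⊔preds=⊤  new=⊤  stable
  step 8. node 2  ⊔preds=⊤  new=⊤  stable

Least fixpoint reached:
  node 0: ⊤
  node 1: ⊤
  node 2: ⊤
  node 3: 6
  node 4: 6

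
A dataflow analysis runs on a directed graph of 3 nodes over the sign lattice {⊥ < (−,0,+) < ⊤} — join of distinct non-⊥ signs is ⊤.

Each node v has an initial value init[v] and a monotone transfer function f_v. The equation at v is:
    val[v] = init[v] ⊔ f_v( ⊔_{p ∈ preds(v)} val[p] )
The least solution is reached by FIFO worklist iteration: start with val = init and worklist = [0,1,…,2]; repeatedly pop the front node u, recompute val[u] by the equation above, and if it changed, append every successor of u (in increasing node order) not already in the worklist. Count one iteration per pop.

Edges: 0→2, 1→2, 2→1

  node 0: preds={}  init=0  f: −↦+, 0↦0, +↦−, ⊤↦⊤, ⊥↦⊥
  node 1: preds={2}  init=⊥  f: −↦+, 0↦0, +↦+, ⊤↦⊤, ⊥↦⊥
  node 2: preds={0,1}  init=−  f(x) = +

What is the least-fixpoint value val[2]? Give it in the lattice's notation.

⊤

Iteration log — 5 steps:
  step 1. node 0  ⊔preds=⊥  new=0  stable
  step 2. node 1  ⊔preds=−  new=+  old=⊥  +wl: 
  step 3. node 2  ⊔preds=⊤  new=⊤  old=−  +wl: 1
  step 4. node 1  ⊔preds=⊤  new=⊤  old=+  +wl: 2
  step 5. node 2  ⊔preds=⊤  new=⊤  stable

Least fixpoint reached:
  node 0: 0
  node 1: ⊤
  node 2: ⊤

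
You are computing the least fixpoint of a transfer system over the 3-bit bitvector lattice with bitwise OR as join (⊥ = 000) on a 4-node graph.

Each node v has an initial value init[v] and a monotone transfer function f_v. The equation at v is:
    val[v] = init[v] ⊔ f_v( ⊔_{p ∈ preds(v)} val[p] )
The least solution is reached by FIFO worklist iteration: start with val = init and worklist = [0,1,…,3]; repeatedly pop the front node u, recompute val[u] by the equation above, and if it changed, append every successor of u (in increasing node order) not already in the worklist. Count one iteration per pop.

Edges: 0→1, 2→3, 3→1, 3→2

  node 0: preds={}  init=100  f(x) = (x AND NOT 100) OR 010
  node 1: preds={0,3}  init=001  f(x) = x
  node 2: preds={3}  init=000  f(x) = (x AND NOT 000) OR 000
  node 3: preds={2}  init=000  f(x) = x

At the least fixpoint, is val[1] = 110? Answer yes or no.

no

Trace (4 dequeues):
  [1] u=0 | in 000 | out 110 | prev 100 | push {}
  [2] u=1 | in 110 | out 111 | prev 001 | push {}
  [3] u=2 | in 000 | out 000 | ==
  [4] u=3 | in 000 | out 000 | ==

Converged values:
  [0] 110
  [1] 111
  [2] 000
  [3] 000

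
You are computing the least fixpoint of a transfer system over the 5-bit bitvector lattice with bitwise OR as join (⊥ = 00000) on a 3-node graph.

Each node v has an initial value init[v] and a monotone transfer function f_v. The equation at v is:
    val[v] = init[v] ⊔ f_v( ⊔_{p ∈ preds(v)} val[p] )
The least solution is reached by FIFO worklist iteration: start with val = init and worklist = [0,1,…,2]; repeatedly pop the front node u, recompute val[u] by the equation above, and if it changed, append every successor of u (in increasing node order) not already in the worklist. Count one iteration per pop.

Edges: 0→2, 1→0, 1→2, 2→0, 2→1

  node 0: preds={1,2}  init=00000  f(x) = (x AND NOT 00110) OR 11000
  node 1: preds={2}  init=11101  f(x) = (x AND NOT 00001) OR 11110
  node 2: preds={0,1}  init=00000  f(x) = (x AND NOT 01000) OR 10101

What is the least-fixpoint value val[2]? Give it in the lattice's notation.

Iteration log — 5 steps:
  step 1. node 0  ⊔preds=11101  new=11001  old=00000  +wl: 
  step 2. node 1  ⊔preds=00000  new=11111  old=11101  +wl: 0
  step 3. node 2  ⊔preds=11111  new=10111  old=00000  +wl: 1
  step 4. node 0  ⊔preds=11111  new=11001  stable
  step 5. node 1  ⊔preds=10111  new=11111  stable

Least fixpoint reached:
  node 0: 11001
  node 1: 11111
  node 2: 10111

10111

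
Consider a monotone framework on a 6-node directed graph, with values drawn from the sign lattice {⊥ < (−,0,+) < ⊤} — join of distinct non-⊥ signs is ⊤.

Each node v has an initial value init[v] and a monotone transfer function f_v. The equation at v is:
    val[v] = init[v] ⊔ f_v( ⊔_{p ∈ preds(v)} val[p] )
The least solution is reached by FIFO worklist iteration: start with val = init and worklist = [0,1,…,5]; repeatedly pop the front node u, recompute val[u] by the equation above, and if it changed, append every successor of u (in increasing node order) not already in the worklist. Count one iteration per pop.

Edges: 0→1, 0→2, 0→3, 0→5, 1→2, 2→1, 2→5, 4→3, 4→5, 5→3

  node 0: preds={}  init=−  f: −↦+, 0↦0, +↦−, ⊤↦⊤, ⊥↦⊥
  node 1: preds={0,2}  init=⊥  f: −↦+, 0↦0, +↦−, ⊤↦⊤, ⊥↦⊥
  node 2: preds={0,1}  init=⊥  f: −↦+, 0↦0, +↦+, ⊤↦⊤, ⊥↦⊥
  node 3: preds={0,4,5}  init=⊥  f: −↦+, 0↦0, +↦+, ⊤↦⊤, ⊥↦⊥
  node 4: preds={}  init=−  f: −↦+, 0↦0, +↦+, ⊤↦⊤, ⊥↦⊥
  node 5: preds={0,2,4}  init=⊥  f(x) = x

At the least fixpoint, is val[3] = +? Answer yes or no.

Iteration log — 9 steps:
  step 1. node 0  ⊔preds=⊥  new=−  stable
  step 2. node 1  ⊔preds=−  new=+  old=⊥  +wl: 
  step 3. node 2  ⊔preds=⊤  new=⊤  old=⊥  +wl: 1
  step 4. node 3  ⊔preds=−  new=+  old=⊥  +wl: 
  step 5. node 4  ⊔preds=⊥  new=−  stable
  step 6. node 5  ⊔preds=⊤  new=⊤  old=⊥  +wl: 3
  step 7. node 1  ⊔preds=⊤  new=⊤  old=+  +wl: 2
  step 8. node 3  ⊔preds=⊤  new=⊤  old=+  +wl: 
  step 9. node 2  ⊔preds=⊤  new=⊤  stable

Least fixpoint reached:
  node 0: −
  node 1: ⊤
  node 2: ⊤
  node 3: ⊤
  node 4: −
  node 5: ⊤

no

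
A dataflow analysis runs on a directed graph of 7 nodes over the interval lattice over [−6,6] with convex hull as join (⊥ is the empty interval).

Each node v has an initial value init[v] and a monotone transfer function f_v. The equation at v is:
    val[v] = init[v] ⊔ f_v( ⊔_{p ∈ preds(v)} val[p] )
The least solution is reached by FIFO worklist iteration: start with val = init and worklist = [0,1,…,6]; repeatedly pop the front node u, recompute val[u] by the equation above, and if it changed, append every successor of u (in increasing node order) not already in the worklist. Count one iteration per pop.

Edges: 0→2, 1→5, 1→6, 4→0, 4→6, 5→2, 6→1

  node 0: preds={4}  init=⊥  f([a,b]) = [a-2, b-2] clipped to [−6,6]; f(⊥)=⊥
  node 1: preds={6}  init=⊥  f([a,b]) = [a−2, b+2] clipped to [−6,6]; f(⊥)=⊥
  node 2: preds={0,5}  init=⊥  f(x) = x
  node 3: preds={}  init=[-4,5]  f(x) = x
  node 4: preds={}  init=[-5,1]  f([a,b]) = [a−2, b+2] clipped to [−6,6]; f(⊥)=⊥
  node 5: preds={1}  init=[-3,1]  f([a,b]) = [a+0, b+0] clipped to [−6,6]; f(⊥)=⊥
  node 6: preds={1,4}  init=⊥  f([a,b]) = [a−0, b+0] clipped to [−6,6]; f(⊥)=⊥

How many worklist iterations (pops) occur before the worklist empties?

Trace (20 dequeues):
  [1] u=0 | in [-5,1] | out [-6,-1] | prev ⊥ | push {}
  [2] u=1 | in ⊥ | out ⊥ | ==
  [3] u=2 | in [-6,1] | out [-6,1] | prev ⊥ | push {}
  [4] u=3 | in ⊥ | out [-4,5] | ==
  [5] u=4 | in ⊥ | out [-5,1] | ==
  [6] u=5 | in ⊥ | out [-3,1] | ==
  [7] u=6 | in [-5,1] | out [-5,1] | prev ⊥ | push {1}
  [8] u=1 | in [-5,1] | out [-6,3] | prev ⊥ | push {5,6}
  [9] u=5 | in [-6,3] | out [-6,3] | prev [-3,1] | push {2}
  [10] u=6 | in [-6,3] | out [-6,3] | prev [-5,1] | push {1}
  [11] u=2 | in [-6,3] | out [-6,3] | prev [-6,1] | push {}
  [12] u=1 | in [-6,3] | out [-6,5] | prev [-6,3] | push {5,6}
  [13] u=5 | in [-6,5] | out [-6,5] | prev [-6,3] | push {2}
  [14] u=6 | in [-6,5] | out [-6,5] | prev [-6,3] | push {1}
  [15] u=2 | in [-6,5] | out [-6,5] | prev [-6,3] | push {}
  [16] u=1 | in [-6,5] | out [-6,6] | prev [-6,5] | push {5,6}
  [17] u=5 | in [-6,6] | out [-6,6] | prev [-6,5] | push {2}
  [18] u=6 | in [-6,6] | out [-6,6] | prev [-6,5] | push {1}
  [19] u=2 | in [-6,6] | out [-6,6] | prev [-6,5] | push {}
  [20] u=1 | in [-6,6] | out [-6,6] | ==

Converged values:
  [0] [-6,-1]
  [1] [-6,6]
  [2] [-6,6]
  [3] [-4,5]
  [4] [-5,1]
  [5] [-6,6]
  [6] [-6,6]

20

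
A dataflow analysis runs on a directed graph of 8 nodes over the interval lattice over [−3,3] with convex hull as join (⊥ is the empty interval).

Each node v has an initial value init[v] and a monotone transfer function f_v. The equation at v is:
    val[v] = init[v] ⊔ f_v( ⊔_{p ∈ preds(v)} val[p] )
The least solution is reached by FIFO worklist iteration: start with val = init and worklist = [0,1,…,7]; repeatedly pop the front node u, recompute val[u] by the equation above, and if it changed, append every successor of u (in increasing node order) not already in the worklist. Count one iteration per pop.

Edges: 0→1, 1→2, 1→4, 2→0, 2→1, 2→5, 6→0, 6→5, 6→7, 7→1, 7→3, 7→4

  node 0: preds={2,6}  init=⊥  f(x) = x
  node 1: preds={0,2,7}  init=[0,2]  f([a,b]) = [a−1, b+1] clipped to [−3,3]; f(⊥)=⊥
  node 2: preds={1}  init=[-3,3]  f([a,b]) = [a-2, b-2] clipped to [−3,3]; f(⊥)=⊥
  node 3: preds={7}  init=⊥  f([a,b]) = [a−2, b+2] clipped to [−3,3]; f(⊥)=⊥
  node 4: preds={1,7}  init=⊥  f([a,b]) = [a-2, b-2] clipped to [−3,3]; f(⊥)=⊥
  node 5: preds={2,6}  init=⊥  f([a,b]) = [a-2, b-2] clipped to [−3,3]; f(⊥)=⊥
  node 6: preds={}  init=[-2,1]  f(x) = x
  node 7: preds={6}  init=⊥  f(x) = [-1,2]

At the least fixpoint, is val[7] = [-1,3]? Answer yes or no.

no

Worklist (11 pops):
  #1 pop 0: in=[-3,3] → [-3,3] (was ⊥); enqueue []
  #2 pop 1: in=[-3,3] → [-3,3] (was [0,2]); enqueue []
  #3 pop 2: in=[-3,3] → [-3,3] (no change)
  #4 pop 3: in=⊥ → ⊥ (no change)
  #5 pop 4: in=[-3,3] → [-3,1] (was ⊥); enqueue []
  #6 pop 5: in=[-3,3] → [-3,1] (was ⊥); enqueue []
  #7 pop 6: in=⊥ → [-2,1] (no change)
  #8 pop 7: in=[-2,1] → [-1,2] (was ⊥); enqueue [1,3,4]
  #9 pop 1: in=[-3,3] → [-3,3] (no change)
  #10 pop 3: in=[-1,2] → [-3,3] (was ⊥); enqueue []
  #11 pop 4: in=[-3,3] → [-3,1] (no change)

Fixpoint:
  val[0] = [-3,3]
  val[1] = [-3,3]
  val[2] = [-3,3]
  val[3] = [-3,3]
  val[4] = [-3,1]
  val[5] = [-3,1]
  val[6] = [-2,1]
  val[7] = [-1,2]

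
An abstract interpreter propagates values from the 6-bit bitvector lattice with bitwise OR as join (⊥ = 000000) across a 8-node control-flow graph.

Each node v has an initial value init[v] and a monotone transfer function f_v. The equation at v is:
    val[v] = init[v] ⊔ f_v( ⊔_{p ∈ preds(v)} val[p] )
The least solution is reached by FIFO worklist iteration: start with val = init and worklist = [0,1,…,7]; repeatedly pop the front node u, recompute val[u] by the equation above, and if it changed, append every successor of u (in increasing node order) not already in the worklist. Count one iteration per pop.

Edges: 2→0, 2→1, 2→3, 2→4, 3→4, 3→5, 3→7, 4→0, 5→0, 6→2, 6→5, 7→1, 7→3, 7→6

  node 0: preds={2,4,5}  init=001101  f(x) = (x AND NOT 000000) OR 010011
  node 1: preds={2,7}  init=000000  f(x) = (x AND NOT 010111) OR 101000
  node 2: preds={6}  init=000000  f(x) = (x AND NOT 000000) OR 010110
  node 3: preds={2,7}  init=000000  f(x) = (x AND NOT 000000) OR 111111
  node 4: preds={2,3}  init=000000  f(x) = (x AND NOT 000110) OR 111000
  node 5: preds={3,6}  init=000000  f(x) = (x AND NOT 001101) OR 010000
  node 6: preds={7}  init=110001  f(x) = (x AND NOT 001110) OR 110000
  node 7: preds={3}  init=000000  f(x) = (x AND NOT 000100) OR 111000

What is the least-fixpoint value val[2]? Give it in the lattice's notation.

Trace (12 dequeues):
  [1] u=0 | in 000000 | out 011111 | prev 001101 | push {}
  [2] u=1 | in 000000 | out 101000 | prev 000000 | push {}
  [3] u=2 | in 110001 | out 110111 | prev 000000 | push {0,1}
  [4] u=3 | in 110111 | out 111111 | prev 000000 | push {}
  [5] u=4 | in 111111 | out 111001 | prev 000000 | push {}
  [6] u=5 | in 111111 | out 110010 | prev 000000 | push {}
  [7] u=6 | in 000000 | out 110001 | ==
  [8] u=7 | in 111111 | out 111011 | prev 000000 | push {3,6}
  [9] u=0 | in 111111 | out 111111 | prev 011111 | push {}
  [10] u=1 | in 111111 | out 101000 | ==
  [11] u=3 | in 111111 | out 111111 | ==
  [12] u=6 | in 111011 | out 110001 | ==

Converged values:
  [0] 111111
  [1] 101000
  [2] 110111
  [3] 111111
  [4] 111001
  [5] 110010
  [6] 110001
  [7] 111011

110111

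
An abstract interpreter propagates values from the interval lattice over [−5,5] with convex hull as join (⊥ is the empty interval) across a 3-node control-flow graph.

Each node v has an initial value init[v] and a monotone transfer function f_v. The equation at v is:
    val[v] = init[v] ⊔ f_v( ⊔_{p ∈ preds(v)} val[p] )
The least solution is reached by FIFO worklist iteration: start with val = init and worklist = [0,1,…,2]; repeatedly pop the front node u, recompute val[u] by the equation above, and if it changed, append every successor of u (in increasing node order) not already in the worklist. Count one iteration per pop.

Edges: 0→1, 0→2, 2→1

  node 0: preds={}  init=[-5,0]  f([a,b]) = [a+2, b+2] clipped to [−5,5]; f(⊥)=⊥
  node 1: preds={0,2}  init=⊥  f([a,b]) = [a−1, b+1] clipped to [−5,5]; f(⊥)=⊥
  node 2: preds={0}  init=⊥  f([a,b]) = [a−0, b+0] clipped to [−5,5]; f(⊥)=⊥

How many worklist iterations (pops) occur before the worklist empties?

4

Trace (4 dequeues):
  [1] u=0 | in ⊥ | out [-5,0] | ==
  [2] u=1 | in [-5,0] | out [-5,1] | prev ⊥ | push {}
  [3] u=2 | in [-5,0] | out [-5,0] | prev ⊥ | push {1}
  [4] u=1 | in [-5,0] | out [-5,1] | ==

Converged values:
  [0] [-5,0]
  [1] [-5,1]
  [2] [-5,0]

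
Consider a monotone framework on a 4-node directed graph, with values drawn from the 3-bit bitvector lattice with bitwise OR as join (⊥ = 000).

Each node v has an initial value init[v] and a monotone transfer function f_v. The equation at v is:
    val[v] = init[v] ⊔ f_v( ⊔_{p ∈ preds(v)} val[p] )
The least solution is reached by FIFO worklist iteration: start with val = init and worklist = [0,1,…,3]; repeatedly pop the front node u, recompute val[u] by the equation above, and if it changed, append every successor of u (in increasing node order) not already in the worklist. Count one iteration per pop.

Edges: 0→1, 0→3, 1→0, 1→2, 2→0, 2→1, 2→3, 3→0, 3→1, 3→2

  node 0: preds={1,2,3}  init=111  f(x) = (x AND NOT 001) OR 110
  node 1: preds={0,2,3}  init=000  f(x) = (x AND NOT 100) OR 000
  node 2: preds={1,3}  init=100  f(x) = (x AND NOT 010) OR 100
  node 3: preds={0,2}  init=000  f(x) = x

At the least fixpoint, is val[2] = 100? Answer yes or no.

Iteration log — 7 steps:
  step 1. node 0  ⊔preds=100  new=111  stable
  step 2. node 1  ⊔preds=111  new=011  old=000  +wl: 0
  step 3. node 2  ⊔preds=011  new=101  old=100  +wl: 1
  step 4. node 3  ⊔preds=111  new=111  old=000  +wl: 2
  step 5. node 0  ⊔preds=111  new=111  stable
  step 6. node 1  ⊔preds=111  new=011  stable
  step 7. node 2  ⊔preds=111  new=101  stable

Least fixpoint reached:
  node 0: 111
  node 1: 011
  node 2: 101
  node 3: 111

no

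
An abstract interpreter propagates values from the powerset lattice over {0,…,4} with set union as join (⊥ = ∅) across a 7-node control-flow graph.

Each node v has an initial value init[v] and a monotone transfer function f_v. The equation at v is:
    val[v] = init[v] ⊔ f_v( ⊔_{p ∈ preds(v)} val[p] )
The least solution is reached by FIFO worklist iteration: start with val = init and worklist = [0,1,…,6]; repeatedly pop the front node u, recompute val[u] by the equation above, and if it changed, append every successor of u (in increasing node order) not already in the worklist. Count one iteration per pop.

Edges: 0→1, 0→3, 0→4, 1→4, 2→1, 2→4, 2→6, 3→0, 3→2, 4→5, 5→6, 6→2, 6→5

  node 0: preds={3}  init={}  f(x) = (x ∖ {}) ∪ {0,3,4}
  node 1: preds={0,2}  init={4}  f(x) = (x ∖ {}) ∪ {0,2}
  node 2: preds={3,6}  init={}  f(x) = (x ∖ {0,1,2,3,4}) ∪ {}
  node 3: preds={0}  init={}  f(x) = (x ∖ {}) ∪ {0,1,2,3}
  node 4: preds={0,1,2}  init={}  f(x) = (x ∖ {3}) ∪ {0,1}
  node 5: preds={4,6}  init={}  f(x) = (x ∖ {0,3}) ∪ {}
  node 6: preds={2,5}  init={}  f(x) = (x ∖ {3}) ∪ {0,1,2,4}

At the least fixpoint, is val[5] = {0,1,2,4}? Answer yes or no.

no

Trace (13 dequeues):
  [1] u=0 | in {} | out {0,3,4} | prev {} | push {}
  [2] u=1 | in {0,3,4} | out {0,2,3,4} | prev {4} | push {}
  [3] u=2 | in {} | out {} | ==
  [4] u=3 | in {0,3,4} | out {0,1,2,3,4} | prev {} | push {0,2}
  [5] u=4 | in {0,2,3,4} | out {0,1,2,4} | prev {} | push {}
  [6] u=5 | in {0,1,2,4} | out {1,2,4} | prev {} | push {}
  [7] u=6 | in {1,2,4} | out {0,1,2,4} | prev {} | push {5}
  [8] u=0 | in {0,1,2,3,4} | out {0,1,2,3,4} | prev {0,3,4} | push {1,3,4}
  [9] u=2 | in {0,1,2,3,4} | out {} | ==
  [10] u=5 | in {0,1,2,4} | out {1,2,4} | ==
  [11] u=1 | in {0,1,2,3,4} | out {0,1,2,3,4} | prev {0,2,3,4} | push {}
  [12] u=3 | in {0,1,2,3,4} | out {0,1,2,3,4} | ==
  [13] u=4 | in {0,1,2,3,4} | out {0,1,2,4} | ==

Converged values:
  [0] {0,1,2,3,4}
  [1] {0,1,2,3,4}
  [2] {}
  [3] {0,1,2,3,4}
  [4] {0,1,2,4}
  [5] {1,2,4}
  [6] {0,1,2,4}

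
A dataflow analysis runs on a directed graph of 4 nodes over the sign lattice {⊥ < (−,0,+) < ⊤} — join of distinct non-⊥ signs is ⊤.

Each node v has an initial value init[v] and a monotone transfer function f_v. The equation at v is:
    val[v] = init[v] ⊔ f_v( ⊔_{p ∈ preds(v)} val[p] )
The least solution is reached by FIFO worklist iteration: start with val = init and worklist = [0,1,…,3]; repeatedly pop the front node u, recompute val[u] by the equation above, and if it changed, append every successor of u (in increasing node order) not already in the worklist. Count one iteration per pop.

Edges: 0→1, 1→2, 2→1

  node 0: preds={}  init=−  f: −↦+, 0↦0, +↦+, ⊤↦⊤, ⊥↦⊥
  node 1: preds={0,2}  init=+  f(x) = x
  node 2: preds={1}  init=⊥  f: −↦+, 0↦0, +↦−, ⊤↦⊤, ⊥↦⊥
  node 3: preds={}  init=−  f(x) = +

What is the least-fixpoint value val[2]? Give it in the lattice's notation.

⊤

Trace (5 dequeues):
  [1] u=0 | in ⊥ | out − | ==
  [2] u=1 | in − | out ⊤ | prev + | push {}
  [3] u=2 | in ⊤ | out ⊤ | prev ⊥ | push {1}
  [4] u=3 | in ⊥ | out ⊤ | prev − | push {}
  [5] u=1 | in ⊤ | out ⊤ | ==

Converged values:
  [0] −
  [1] ⊤
  [2] ⊤
  [3] ⊤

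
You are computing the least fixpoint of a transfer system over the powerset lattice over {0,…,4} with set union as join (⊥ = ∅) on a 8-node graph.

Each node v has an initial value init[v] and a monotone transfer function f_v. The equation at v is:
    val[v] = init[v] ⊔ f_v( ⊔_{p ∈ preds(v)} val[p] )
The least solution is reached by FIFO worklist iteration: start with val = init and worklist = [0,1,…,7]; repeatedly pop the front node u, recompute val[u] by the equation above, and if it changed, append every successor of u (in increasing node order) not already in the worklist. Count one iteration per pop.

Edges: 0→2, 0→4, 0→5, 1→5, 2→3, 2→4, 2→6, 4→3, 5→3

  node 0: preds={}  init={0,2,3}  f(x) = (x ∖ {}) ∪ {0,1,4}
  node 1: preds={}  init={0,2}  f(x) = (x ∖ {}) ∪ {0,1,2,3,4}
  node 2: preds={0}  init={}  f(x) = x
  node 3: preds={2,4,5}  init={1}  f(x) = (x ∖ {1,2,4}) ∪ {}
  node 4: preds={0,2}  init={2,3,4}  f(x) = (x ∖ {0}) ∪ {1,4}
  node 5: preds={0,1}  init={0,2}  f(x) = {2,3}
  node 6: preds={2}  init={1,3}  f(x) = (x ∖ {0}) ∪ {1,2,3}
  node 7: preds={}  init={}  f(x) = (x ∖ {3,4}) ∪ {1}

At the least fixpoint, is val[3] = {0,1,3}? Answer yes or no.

yes

Worklist (9 pops):
  #1 pop 0: in={} → {0,1,2,3,4} (was {0,2,3}); enqueue []
  #2 pop 1: in={} → {0,1,2,3,4} (was {0,2}); enqueue []
  #3 pop 2: in={0,1,2,3,4} → {0,1,2,3,4} (was {}); enqueue []
  #4 pop 3: in={0,1,2,3,4} → {0,1,3} (was {1}); enqueue []
  #5 pop 4: in={0,1,2,3,4} → {1,2,3,4} (was {2,3,4}); enqueue [3]
  #6 pop 5: in={0,1,2,3,4} → {0,2,3} (was {0,2}); enqueue []
  #7 pop 6: in={0,1,2,3,4} → {1,2,3,4} (was {1,3}); enqueue []
  #8 pop 7: in={} → {1} (was {}); enqueue []
  #9 pop 3: in={0,1,2,3,4} → {0,1,3} (no change)

Fixpoint:
  val[0] = {0,1,2,3,4}
  val[1] = {0,1,2,3,4}
  val[2] = {0,1,2,3,4}
  val[3] = {0,1,3}
  val[4] = {1,2,3,4}
  val[5] = {0,2,3}
  val[6] = {1,2,3,4}
  val[7] = {1}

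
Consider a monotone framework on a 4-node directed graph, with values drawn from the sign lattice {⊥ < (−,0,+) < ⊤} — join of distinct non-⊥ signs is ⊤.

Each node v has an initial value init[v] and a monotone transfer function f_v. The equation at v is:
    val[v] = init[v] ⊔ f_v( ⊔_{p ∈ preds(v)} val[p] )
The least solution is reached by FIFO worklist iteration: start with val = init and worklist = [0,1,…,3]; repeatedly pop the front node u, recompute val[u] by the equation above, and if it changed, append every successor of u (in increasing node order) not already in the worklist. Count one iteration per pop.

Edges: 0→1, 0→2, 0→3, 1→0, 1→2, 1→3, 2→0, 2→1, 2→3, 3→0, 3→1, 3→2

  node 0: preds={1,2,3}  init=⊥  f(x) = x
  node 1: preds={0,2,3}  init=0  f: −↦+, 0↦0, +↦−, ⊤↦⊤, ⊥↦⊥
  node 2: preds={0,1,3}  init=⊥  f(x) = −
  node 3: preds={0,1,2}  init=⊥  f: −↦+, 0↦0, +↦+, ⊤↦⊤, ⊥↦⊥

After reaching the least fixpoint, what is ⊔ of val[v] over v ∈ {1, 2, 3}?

⊤

Iteration log — 9 steps:
  step 1. node 0  ⊔preds=0  new=0  old=⊥  +wl: 
  step 2. node 1  ⊔preds=0  new=0  stable
  step 3. node 2  ⊔preds=0  new=−  old=⊥  +wl: 0,1
  step 4. node 3  ⊔preds=⊤  new=⊤  old=⊥  +wl: 2
  step 5. node 0  ⊔preds=⊤  new=⊤  old=0  +wl: 3
  step 6. node 1  ⊔preds=⊤  new=⊤  old=0  +wl: 0
  step 7. node 2  ⊔preds=⊤  new=−  stable
  step 8. node 3  ⊔preds=⊤  new=⊤  stable
  step 9. node 0  ⊔preds=⊤  new=⊤  stable

Least fixpoint reached:
  node 0: ⊤
  node 1: ⊤
  node 2: −
  node 3: ⊤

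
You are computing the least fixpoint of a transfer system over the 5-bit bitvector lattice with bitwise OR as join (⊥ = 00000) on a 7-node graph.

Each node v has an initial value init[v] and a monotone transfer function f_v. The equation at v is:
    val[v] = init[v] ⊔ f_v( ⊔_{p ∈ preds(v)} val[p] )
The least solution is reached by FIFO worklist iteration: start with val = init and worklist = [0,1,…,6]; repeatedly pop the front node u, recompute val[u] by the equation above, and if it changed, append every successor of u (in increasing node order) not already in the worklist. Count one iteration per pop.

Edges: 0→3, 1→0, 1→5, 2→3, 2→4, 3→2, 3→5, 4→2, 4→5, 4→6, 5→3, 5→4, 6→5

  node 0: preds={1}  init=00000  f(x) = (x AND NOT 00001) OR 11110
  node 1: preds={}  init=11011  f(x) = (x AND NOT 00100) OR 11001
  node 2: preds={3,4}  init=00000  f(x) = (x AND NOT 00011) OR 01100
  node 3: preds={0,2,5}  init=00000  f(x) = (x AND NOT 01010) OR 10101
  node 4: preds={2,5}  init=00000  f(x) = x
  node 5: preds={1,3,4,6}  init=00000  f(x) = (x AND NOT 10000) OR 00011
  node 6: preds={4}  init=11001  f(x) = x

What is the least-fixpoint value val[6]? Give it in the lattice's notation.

Worklist (14 pops):
  #1 pop 0: in=11011 → 11110 (was 00000); enqueue []
  #2 pop 1: in=00000 → 11011 (no change)
  #3 pop 2: in=00000 → 01100 (was 00000); enqueue []
  #4 pop 3: in=11110 → 10101 (was 00000); enqueue [2]
  #5 pop 4: in=01100 → 01100 (was 00000); enqueue []
  #6 pop 5: in=11111 → 01111 (was 00000); enqueue [3,4]
  #7 pop 6: in=01100 → 11101 (was 11001); enqueue [5]
  #8 pop 2: in=11101 → 11100 (was 01100); enqueue []
  #9 pop 3: in=11111 → 10101 (no change)
  #10 pop 4: in=11111 → 11111 (was 01100); enqueue [2,6]
  #11 pop 5: in=11111 → 01111 (no change)
  #12 pop 2: in=11111 → 11100 (no change)
  #13 pop 6: in=11111 → 11111 (was 11101); enqueue [5]
  #14 pop 5: in=11111 → 01111 (no change)

Fixpoint:
  val[0] = 11110
  val[1] = 11011
  val[2] = 11100
  val[3] = 10101
  val[4] = 11111
  val[5] = 01111
  val[6] = 11111

11111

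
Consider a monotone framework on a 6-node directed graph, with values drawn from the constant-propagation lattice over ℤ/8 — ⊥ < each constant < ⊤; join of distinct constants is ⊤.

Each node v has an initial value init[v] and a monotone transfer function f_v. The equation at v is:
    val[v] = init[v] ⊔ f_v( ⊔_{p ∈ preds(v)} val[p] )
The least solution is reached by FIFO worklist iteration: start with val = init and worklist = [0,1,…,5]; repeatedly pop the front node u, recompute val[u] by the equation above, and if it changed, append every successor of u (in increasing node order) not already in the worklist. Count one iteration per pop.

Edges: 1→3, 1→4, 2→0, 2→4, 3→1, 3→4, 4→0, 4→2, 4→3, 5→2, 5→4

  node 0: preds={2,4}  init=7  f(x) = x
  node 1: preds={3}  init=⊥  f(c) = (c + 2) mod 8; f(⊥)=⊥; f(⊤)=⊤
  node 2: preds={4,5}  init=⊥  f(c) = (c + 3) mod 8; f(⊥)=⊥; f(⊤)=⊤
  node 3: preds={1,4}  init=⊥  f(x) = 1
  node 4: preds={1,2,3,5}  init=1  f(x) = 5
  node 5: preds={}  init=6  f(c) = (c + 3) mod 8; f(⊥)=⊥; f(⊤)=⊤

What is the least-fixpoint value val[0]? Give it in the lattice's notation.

⊤

Trace (11 dequeues):
  [1] u=0 | in 1 | out ⊤ | prev 7 | push {}
  [2] u=1 | in ⊥ | out ⊥ | ==
  [3] u=2 | in ⊤ | out ⊤ | prev ⊥ | push {0}
  [4] u=3 | in 1 | out 1 | prev ⊥ | push {1}
  [5] u=4 | in ⊤ | out ⊤ | prev 1 | push {2,3}
  [6] u=5 | in ⊥ | out 6 | ==
  [7] u=0 | in ⊤ | out ⊤ | ==
  [8] u=1 | in 1 | out 3 | prev ⊥ | push {4}
  [9] u=2 | in ⊤ | out ⊤ | ==
  [10] u=3 | in ⊤ | out 1 | ==
  [11] u=4 | in ⊤ | out ⊤ | ==

Converged values:
  [0] ⊤
  [1] 3
  [2] ⊤
  [3] 1
  [4] ⊤
  [5] 6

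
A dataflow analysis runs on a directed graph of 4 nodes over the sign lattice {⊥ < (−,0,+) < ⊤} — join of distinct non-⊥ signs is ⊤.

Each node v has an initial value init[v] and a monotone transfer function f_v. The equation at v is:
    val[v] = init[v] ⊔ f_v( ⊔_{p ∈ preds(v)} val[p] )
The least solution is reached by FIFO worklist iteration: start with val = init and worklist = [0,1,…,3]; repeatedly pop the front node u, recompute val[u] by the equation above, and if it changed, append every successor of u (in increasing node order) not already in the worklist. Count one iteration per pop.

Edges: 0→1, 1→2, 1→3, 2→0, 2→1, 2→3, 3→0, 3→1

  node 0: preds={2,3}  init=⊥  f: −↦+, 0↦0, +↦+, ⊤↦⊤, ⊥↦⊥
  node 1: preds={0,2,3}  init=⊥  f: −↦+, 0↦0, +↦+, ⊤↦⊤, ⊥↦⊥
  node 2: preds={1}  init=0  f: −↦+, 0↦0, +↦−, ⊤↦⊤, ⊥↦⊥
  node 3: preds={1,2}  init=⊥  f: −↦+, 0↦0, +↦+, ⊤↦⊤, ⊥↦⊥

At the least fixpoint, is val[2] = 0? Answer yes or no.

yes

Iteration log — 6 steps:
  step 1. node 0  ⊔preds=0  new=0  old=⊥  +wl: 
  step 2. node 1  ⊔preds=0  new=0  old=⊥  +wl: 
  step 3. node 2  ⊔preds=0  new=0  stable
  step 4. node 3  ⊔preds=0  new=0  old=⊥  +wl: 0,1
  step 5. node 0  ⊔preds=0  new=0  stable
  step 6. node 1  ⊔preds=0  new=0  stable

Least fixpoint reached:
  node 0: 0
  node 1: 0
  node 2: 0
  node 3: 0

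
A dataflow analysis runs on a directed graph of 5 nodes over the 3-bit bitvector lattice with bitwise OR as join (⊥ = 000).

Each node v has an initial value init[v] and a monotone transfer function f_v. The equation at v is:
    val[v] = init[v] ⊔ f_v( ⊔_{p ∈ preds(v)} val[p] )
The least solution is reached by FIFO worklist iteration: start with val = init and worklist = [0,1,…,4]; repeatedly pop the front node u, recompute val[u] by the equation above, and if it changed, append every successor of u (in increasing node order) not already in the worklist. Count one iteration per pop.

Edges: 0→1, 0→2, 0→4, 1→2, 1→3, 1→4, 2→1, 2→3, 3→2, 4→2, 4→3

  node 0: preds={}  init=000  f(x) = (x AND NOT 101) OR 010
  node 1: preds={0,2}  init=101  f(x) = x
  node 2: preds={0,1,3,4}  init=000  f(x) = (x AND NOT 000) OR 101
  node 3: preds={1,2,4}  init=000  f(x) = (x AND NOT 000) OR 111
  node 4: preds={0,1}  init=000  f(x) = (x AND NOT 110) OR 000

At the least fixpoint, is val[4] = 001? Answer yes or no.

yes

Worklist (8 pops):
  #1 pop 0: in=000 → 010 (was 000); enqueue []
  #2 pop 1: in=010 → 111 (was 101); enqueue []
  #3 pop 2: in=111 → 111 (was 000); enqueue [1]
  #4 pop 3: in=111 → 111 (was 000); enqueue [2]
  #5 pop 4: in=111 → 001 (was 000); enqueue [3]
  #6 pop 1: in=111 → 111 (no change)
  #7 pop 2: in=111 → 111 (no change)
  #8 pop 3: in=111 → 111 (no change)

Fixpoint:
  val[0] = 010
  val[1] = 111
  val[2] = 111
  val[3] = 111
  val[4] = 001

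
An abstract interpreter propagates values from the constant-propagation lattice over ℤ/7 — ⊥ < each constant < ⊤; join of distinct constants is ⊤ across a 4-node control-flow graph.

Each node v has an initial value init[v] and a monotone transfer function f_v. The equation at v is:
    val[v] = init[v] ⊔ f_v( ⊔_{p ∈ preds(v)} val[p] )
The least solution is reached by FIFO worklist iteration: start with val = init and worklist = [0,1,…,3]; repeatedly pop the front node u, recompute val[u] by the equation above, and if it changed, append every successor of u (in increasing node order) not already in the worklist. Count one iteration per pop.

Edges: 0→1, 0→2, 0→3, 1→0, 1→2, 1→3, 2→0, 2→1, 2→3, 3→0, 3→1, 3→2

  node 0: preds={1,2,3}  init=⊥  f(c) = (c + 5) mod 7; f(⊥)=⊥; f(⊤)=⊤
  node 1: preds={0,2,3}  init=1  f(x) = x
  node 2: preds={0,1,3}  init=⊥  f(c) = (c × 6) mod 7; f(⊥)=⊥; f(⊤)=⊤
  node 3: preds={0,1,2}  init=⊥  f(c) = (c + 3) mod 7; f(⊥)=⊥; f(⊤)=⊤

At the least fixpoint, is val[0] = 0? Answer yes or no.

no

Worklist (8 pops):
  #1 pop 0: in=1 → 6 (was ⊥); enqueue []
  #2 pop 1: in=6 → ⊤ (was 1); enqueue [0]
  #3 pop 2: in=⊤ → ⊤ (was ⊥); enqueue [1]
  #4 pop 3: in=⊤ → ⊤ (was ⊥); enqueue [2]
  #5 pop 0: in=⊤ → ⊤ (was 6); enqueue [3]
  #6 pop 1: in=⊤ → ⊤ (no change)
  #7 pop 2: in=⊤ → ⊤ (no change)
  #8 pop 3: in=⊤ → ⊤ (no change)

Fixpoint:
  val[0] = ⊤
  val[1] = ⊤
  val[2] = ⊤
  val[3] = ⊤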